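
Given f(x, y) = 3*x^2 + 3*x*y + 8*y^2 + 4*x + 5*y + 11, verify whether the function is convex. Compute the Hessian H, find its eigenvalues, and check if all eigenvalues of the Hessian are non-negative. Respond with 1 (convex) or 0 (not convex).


The Hessian of f(x,y) = 3*x^2 + 3*x*y + 8*y^2 + 4*x + 5*y + 11 is:
H = [[6, 3], [3, 16]]
Trace = 6 + 16 = 22
Determinant = 6*16 - (3)^2 = 87
Discriminant = (22)^2 - 4*87 = 136.0
Eigenvalues: lambda_1 = 5.169, lambda_2 = 16.831
The function is convex.

1


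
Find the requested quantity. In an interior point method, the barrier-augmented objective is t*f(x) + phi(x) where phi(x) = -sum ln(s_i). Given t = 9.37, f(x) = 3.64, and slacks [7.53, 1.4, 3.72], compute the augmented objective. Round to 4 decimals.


Step 1: Compute log-barrier.
ln values: [2.0189, 0.3365, 1.3137]
phi = -(2.0189 + 0.3365 + 1.3137) = -3.6691
Step 2: Compute augmented objective.
t*f(x) = 9.37*3.64 = 34.1068
Total = 34.1068 - 3.6691 = 30.4377


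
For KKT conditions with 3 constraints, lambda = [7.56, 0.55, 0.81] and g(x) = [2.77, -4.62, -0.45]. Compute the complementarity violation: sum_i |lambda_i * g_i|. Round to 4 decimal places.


KKT complementary slackness check:
lambda_1 * g_1 = 7.56 * 2.77 = 20.9412
lambda_2 * g_2 = 0.55 * -4.62 = -2.541
lambda_3 * g_3 = 0.81 * -0.45 = -0.3645
Total violation = 20.9412 + 2.541 + 0.3645 = 23.8467


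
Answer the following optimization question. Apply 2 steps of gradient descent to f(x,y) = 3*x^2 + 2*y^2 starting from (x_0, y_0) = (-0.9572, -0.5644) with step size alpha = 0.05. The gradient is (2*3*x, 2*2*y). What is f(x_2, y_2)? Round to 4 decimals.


Gradient descent on f(x,y) = 3*x^2 + 2*y^2.
Starting point: (-0.9572, -0.5644), alpha = 0.05
Step 1: grad_x = 2*3*-0.9572 = -5.7432, grad_y = 2*2*-0.5644 = -2.2576
  x_1 = -0.9572 - 0.05*-5.7432 = -0.67
  y_1 = -0.5644 - 0.05*-2.2576 = -0.4515
Step 2: grad_x = 2*3*-0.67 = -4.0202, grad_y = 2*2*-0.4515 = -1.8061
  x_2 = -0.67 - 0.05*-4.0202 = -0.469
  y_2 = -0.4515 - 0.05*-1.8061 = -0.3612
f(-0.469, -0.3612) = 3*(-0.469)^2 + 2*(-0.3612)^2 = 0.9209


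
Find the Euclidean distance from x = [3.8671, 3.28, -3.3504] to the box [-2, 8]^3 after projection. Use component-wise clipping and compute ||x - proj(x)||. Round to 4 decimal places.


Project each component onto [-2, 8].
clip(3.8671) = 3.8671, clip(3.28) = 3.28, clip(-3.3504) = -2.0
Projection = [3.8671, 3.28, -2.0]
Squared diffs: [0.0, 0.0, 1.8236]
Distance = sqrt(1.8236) = 1.3504


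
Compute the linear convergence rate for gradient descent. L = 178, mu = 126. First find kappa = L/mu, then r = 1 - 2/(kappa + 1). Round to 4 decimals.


Step 1: Compute the condition number.
kappa = L/mu = 178/126 = 1.4127
Step 2: Compute the convergence rate.
r = 1 - 2/(kappa + 1) = 1 - 2*mu/(L + mu) = (L - mu)/(L + mu) = 52/304 = 0.1711


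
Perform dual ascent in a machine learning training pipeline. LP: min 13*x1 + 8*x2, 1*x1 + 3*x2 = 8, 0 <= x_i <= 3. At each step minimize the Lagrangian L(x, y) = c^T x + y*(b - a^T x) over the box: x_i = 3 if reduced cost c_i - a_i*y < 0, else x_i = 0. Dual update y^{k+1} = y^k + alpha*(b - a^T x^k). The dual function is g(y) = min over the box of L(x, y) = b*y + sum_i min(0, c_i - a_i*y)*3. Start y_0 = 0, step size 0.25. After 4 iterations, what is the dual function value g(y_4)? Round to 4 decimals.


Dual ascent for LP: min 13*x1 + 8*x2, 1*x1 + 3*x2 = 8, 0 <= x_i <= 3
Step 1: y^k = 0.0, reduced costs: (13.0, 8.0)
  x^k = (0.0, 0.0), subgradient = b - a^T x = 8.0
  y^{k+1} = 0.0 + 0.25*8.0 = 2.0
Step 2: y^k = 2.0, reduced costs: (11.0, 2.0)
  x^k = (0.0, 0.0), subgradient = b - a^T x = 8.0
  y^{k+1} = 2.0 + 0.25*8.0 = 4.0
Step 3: y^k = 4.0, reduced costs: (9.0, -4.0)
  x^k = (0.0, 3.0), subgradient = b - a^T x = -1.0
  y^{k+1} = 4.0 + 0.25*-1.0 = 3.75
Step 4: y^k = 3.75, reduced costs: (9.25, -3.25)
  x^k = (0.0, 3.0), subgradient = b - a^T x = -1.0
  y^{k+1} = 3.75 + 0.25*-1.0 = 3.5
Dual objective at y_4 = 3.5: reduced costs (9.5, -2.5), box minimizer x = (0.0, 3.0)
g(y_4) = b*y + (c1 - a1*y)*x1 + (c2 - a2*y)*x2 = 8*3.5 + 9.5*0.0 + (-2.5)*3.0 = 28.0 + 0.0 - 7.5 = 20.5


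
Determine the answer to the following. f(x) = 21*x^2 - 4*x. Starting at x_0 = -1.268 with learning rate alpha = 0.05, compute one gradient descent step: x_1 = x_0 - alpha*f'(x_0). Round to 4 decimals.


We compute the gradient at x_0 and apply the update.
f'(x) = 42*x - 4
f'(-1.268) = 42*-1.268 - 4 = -57.256
x_1 = -1.268 - 0.05*-57.256 = 1.5948


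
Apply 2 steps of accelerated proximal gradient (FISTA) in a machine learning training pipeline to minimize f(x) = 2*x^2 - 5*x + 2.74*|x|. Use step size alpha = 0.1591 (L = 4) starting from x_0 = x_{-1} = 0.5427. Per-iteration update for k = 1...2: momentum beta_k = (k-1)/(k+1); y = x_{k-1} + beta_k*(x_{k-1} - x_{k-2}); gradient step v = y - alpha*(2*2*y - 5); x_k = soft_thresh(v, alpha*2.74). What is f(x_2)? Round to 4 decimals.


FISTA on f(x) = 2*x^2 - 5*x + 2.74*|x|
L = 4, alpha = 0.1591
Iteration 1: beta = 0.0, y = 0.5427 + 0.0*(0.5427 - 0.5427) = 0.5427
  grad(y) = -2.8292, v = y - alpha*grad = 0.9928
  prox(v) = soft_thresh(0.9928, 0.4359) = 0.5569
Iteration 2: beta = 0.3333, y = 0.5569 + 0.3333*(0.5569 - 0.5427) = 0.5616
  grad(y) = -2.7535, v = y - alpha*grad = 0.9997
  prox(v) = soft_thresh(0.9997, 0.4359) = 0.5638
f(x_2) = 2*0.5638^2 - 5*0.5638 + 2.74*|0.5638| = -0.6384


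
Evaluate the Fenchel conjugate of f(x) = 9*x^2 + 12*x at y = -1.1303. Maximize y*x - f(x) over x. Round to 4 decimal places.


f*(y) = sup_x {y*x - a*x^2 - b*x} = sup_x {(y-b)*x - a*x^2}
FOC: (y - b) - 2a*x = 0 => x* = (y - b)/(2a)
x* = (-1.1303 - 12)/(2*9) = -0.7295
f*(-1.1303) = (y-b)^2/(4a) = (-1.1303 - 12)^2/(4*9)
= 172.4048/36 = 4.789


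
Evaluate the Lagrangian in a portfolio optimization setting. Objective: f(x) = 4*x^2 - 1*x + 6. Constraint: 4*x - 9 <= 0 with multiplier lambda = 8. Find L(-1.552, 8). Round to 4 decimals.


Step 1: Evaluate f(x).
f(-1.552) = 4*(-1.552)^2 - 1*(-1.552) + 6 = 17.1868
Step 2: Evaluate g(x).
g(-1.552) = 4*-1.552 - 9 = -15.208
Step 3: Compute Lagrangian.
L = 17.1868 + 8*-15.208 = -104.4772


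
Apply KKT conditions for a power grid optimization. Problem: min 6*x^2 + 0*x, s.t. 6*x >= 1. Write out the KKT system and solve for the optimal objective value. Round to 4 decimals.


Step 1: Try lambda = 0 (constraint inactive).
x_unc = 0/(2*6) = 0.0
Check: 6*0.0 = 0.0 < 1 -- violated!
Step 2: Constraint must be active: 6*x = 1
x* = 1/6 = 0.1667 (rounded; the exact value 1/6 is used below)
lambda = (2*6*(1/6) + 0)/6 = 0.3333
Step 3: Compute optimal value.
f(x*) = 6*(1/6)^2 + 0*(1/6) = 0.1667


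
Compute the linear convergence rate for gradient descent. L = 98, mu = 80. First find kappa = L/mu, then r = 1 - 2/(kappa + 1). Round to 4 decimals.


Step 1: Compute the condition number.
kappa = L/mu = 98/80 = 1.225
Step 2: Compute the convergence rate.
r = 1 - 2/(kappa + 1) = 1 - 2*mu/(L + mu) = (L - mu)/(L + mu) = 18/178 = 0.1011


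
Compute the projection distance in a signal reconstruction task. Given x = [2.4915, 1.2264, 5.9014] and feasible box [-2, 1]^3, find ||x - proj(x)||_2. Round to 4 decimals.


Project each component onto [-2, 1].
clip(2.4915) = 1.0, clip(1.2264) = 1.0, clip(5.9014) = 1.0
Projection = [1.0, 1.0, 1.0]
Squared diffs: [2.2246, 0.0513, 24.0237]
Distance = sqrt(26.2996) = 5.1283


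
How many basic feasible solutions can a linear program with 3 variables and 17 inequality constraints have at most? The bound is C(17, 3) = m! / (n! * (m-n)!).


Each vertex corresponds to some choice of n active constraints out of m, so the number of vertices is at most C(m, n) = m! / (n!(m-n)!).
m = 17, n = 3
Numerator: 17 * 16 * 15
Denominator: 3! = 6
C(17, 3) = 680


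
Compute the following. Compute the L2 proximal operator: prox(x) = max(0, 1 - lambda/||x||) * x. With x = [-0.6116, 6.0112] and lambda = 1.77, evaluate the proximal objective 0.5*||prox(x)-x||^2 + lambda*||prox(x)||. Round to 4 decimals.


Step 1: Compute ||x||.
||x|| = 6.0422
Step 2: Compute scaling factor.
scale = max(0, 1 - 1.77/6.0422) = 0.7071
Step 3: prox(x) = [-0.4324, 4.2503]
||prox(x)|| = 4.2722
Step 4: Proximal objective.
0.5*||prox-x||^2 = 1.5665
lambda*||prox|| = 7.5618
Total = 9.1283


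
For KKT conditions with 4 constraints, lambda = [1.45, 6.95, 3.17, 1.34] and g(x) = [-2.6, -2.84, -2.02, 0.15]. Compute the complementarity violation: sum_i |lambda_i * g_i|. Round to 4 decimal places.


KKT complementary slackness check:
lambda_1 * g_1 = 1.45 * -2.6 = -3.77
lambda_2 * g_2 = 6.95 * -2.84 = -19.738
lambda_3 * g_3 = 3.17 * -2.02 = -6.4034
lambda_4 * g_4 = 1.34 * 0.15 = 0.201
Total violation = 3.77 + 19.738 + 6.4034 + 0.201 = 30.1124


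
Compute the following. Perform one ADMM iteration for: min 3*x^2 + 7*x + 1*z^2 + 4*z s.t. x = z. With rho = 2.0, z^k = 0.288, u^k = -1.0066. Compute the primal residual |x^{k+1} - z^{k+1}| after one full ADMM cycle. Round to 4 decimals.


ADMM iteration with rho = 2.0, z^k = 0.288, u^k = -1.0066
Step 1: x-update.
Minimize 3*x^2 + 7*x + (2.0/2)*(x - 0.288 - 1.0066)^2
FOC: (2*3 + 2.0)*x = -7 + 2.0*(0.288 + 1.0066)
x^{k+1} = -0.5514
Step 2: z-update.
Minimize 1*z^2 + 4*z + (2.0/2)*(-0.5514 - z - 1.0066)^2
FOC: (2*1 + 2.0)*z = -4 + 2.0*(-0.5514 - 1.0066)
z^{k+1} = -1.779
Step 3: u-update.
u^{k+1} = -1.0066 - 0.5514 + 1.779 = 0.221
Step 4: Primal residual = |-0.5514 + 1.779| = 1.2276


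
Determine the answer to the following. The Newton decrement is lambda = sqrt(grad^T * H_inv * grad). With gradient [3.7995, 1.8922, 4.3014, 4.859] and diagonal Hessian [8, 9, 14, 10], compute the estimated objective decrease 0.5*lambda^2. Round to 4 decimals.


Step 1: H is diagonal, so H^(-1) * g = [0.4749, 0.2102, 0.3072, 0.4859].
Step 2: g^T H^(-1) g = sum_i g_i^2 / H_ii
  = (3.7995)^2/8 + (1.8922)^2/9 + (4.3014)^2/14 + (4.859)^2/10
  = 1.8045 + 0.3978 + 1.3216 + 2.361 = 5.8849
Step 3: Objective decrease = 0.5 * g^T H^(-1) g = 2.9425


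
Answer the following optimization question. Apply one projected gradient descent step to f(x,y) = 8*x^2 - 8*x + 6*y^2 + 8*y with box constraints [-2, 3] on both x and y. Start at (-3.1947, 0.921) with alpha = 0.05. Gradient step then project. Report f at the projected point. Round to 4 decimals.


Step 1: Compute gradient at (-3.1947, 0.921).
grad_x = 2*8*-3.1947 - 8 = -59.1152
grad_y = 2*6*0.921 + 8 = 19.052
Step 2: Gradient step.
x_raw = -3.1947 - 0.05*-59.1152 = -0.2389
y_raw = 0.921 - 0.05*19.052 = -0.0316
Step 3: Project onto [-2, 3].
x_proj = clip(-0.2389) = -0.2389
y_proj = clip(-0.0316) = -0.0316
Step 4: Evaluate f.
f(-0.2389, -0.0316) = 2.1214


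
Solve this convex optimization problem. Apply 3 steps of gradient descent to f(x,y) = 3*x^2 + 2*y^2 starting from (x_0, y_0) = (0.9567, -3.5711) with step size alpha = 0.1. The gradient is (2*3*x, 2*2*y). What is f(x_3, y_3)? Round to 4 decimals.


Gradient descent on f(x,y) = 3*x^2 + 2*y^2.
Starting point: (0.9567, -3.5711), alpha = 0.1
Step 1: grad_x = 2*3*0.9567 = 5.7402, grad_y = 2*2*-3.5711 = -14.2844
  x_1 = 0.9567 - 0.1*5.7402 = 0.3827
  y_1 = -3.5711 - 0.1*-14.2844 = -2.1427
Step 2: grad_x = 2*3*0.3827 = 2.2961, grad_y = 2*2*-2.1427 = -8.5706
  x_2 = 0.3827 - 0.1*2.2961 = 0.1531
  y_2 = -2.1427 - 0.1*-8.5706 = -1.2856
Step 3: grad_x = 2*3*0.1531 = 0.9184, grad_y = 2*2*-1.2856 = -5.1424
  x_3 = 0.1531 - 0.1*0.9184 = 0.0612
  y_3 = -1.2856 - 0.1*-5.1424 = -0.7714
f(0.0612, -0.7714) = 3*0.0612^2 + 2*(-0.7714)^2 = 1.2012


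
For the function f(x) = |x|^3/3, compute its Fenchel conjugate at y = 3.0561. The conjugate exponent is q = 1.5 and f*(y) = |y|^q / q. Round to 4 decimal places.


The conjugate exponent q satisfies 1/p + 1/q = 1.
p = 3, so q = 3/(3 - 1) = 1.5
|y|^q = 3.0561^1.5 = 5.3426
f*(3.0561) = 5.3426 / 1.5 = 3.5617


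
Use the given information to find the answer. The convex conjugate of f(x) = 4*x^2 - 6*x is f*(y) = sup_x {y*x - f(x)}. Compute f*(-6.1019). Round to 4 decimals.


f*(y) = sup_x {y*x - a*x^2 - b*x} = sup_x {(y-b)*x - a*x^2}
FOC: (y - b) - 2a*x = 0 => x* = (y - b)/(2a)
x* = (-6.1019 + 6)/(2*4) = -0.0127
f*(-6.1019) = (y-b)^2/(4a) = (-6.1019 + 6)^2/(4*4)
= 0.0104/16 = 0.0006


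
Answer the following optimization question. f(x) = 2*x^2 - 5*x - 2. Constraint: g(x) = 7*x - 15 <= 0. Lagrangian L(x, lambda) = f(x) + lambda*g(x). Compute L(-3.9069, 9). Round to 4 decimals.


Step 1: Evaluate f(x).
f(-3.9069) = 2*(-3.9069)^2 - 5*(-3.9069) - 2 = 48.0622
Step 2: Evaluate g(x).
g(-3.9069) = 7*-3.9069 - 15 = -42.3483
Step 3: Compute Lagrangian.
L = 48.0622 + 9*-42.3483 = -333.0725


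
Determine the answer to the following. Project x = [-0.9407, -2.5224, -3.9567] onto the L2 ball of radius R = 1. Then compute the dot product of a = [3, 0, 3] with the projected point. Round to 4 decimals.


Step 1: Compute ||x|| (intermediates to 6 decimals).
||x|| = sqrt((-0.9407)^2 + (-2.5224)^2 + (-3.9567)^2) = 4.785697
Step 2: Project.
Since ||x|| > R, scale = R/||x|| = 1/4.785697 = 0.208956, proj(x) = scale * x
proj(x) = [-0.196565, -0.527071, -0.826776]
Step 3: Dot product.
a^T * proj(x) = 3*(-0.196565) + 0*(-0.527071) + 3*(-0.826776) = -3.07


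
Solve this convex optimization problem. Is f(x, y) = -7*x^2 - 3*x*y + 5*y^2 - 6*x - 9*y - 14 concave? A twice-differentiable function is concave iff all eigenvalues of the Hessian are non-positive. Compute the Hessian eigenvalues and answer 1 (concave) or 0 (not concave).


The Hessian of f(x,y) = -7*x^2 - 3*x*y + 5*y^2 - 6*x - 9*y - 14 is:
H = [[-14, -3], [-3, 10]]
Trace = -14 + 10 = -4
Determinant = -14*10 - (-3)^2 = -149
Discriminant = (-4)^2 - 4*-149 = 612.0
Eigenvalues: lambda_1 = -14.3693, lambda_2 = 10.3693
The function is not concave.

0


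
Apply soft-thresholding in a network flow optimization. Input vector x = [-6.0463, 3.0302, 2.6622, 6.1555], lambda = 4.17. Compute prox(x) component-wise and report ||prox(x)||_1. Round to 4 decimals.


Soft-thresholding with lambda = 4.17:
prox(-6.0463) = sign(-6.0463)*max(|-6.0463| - 4.17, 0) = -1.8763
prox(3.0302) = sign(3.0302)*max(|3.0302| - 4.17, 0) = 0.0
prox(2.6622) = sign(2.6622)*max(|2.6622| - 4.17, 0) = 0.0
prox(6.1555) = sign(6.1555)*max(|6.1555| - 4.17, 0) = 1.9855
prox(x) = [-1.8763, 0.0, 0.0, 1.9855]
||prox(x)||_1 = 1.8763 + 0.0 + 0.0 + 1.9855 = 3.8618


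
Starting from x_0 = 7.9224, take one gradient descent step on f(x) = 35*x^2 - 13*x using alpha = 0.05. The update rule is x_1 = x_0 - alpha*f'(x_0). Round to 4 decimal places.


We compute the gradient at x_0 and apply the update.
f'(x) = 70*x - 13
f'(7.9224) = 70*7.9224 - 13 = 541.568
x_1 = 7.9224 - 0.05*541.568 = -19.156


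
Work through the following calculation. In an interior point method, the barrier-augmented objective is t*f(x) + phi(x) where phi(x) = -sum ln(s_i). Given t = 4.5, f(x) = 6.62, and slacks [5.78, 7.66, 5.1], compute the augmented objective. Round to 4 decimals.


Step 1: Compute log-barrier.
ln values: [1.7544, 2.036, 1.6292]
phi = -(1.7544 + 2.036 + 1.6292) = -5.4197
Step 2: Compute augmented objective.
t*f(x) = 4.5*6.62 = 29.79
Total = 29.79 - 5.4197 = 24.3703


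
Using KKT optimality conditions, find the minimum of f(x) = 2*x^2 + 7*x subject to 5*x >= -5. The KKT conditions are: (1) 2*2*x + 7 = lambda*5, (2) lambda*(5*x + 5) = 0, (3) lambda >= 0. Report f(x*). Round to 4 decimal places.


Step 1: Try lambda = 0 (constraint inactive).
x_unc = -7/(2*2) = -1.75
Check: 5*-1.75 = -8.75 < -5 -- violated!
Step 2: Constraint must be active: 5*x = -5
x* = -5/5 = -1.0
lambda = (2*2*(-1.0) + 7)/5 = 0.6
Step 3: Compute optimal value.
f(x*) = 2*(-1.0)^2 + 7*(-1.0) = -5.0


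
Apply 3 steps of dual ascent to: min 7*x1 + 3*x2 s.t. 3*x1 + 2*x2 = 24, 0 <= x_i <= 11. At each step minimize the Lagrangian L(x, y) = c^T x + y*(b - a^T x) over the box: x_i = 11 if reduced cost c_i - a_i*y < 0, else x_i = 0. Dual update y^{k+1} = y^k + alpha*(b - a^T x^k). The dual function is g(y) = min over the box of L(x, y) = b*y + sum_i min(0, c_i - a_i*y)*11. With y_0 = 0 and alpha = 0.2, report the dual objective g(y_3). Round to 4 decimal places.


Dual ascent for LP: min 7*x1 + 3*x2, 3*x1 + 2*x2 = 24, 0 <= x_i <= 11
Step 1: y^k = 0.0, reduced costs: (7.0, 3.0)
  x^k = (0.0, 0.0), subgradient = b - a^T x = 24.0
  y^{k+1} = 0.0 + 0.2*24.0 = 4.8
Step 2: y^k = 4.8, reduced costs: (-7.4, -6.6)
  x^k = (11.0, 11.0), subgradient = b - a^T x = -31.0
  y^{k+1} = 4.8 + 0.2*-31.0 = -1.4
Step 3: y^k = -1.4, reduced costs: (11.2, 5.8)
  x^k = (0.0, 0.0), subgradient = b - a^T x = 24.0
  y^{k+1} = -1.4 + 0.2*24.0 = 3.4
Dual objective at y_3 = 3.4: reduced costs (-3.2, -3.8), box minimizer x = (11.0, 11.0)
g(y_3) = b*y + (c1 - a1*y)*x1 + (c2 - a2*y)*x2 = 24*3.4 + (-3.2)*11.0 + (-3.8)*11.0 = 81.6 - 35.2 - 41.8 = 4.6


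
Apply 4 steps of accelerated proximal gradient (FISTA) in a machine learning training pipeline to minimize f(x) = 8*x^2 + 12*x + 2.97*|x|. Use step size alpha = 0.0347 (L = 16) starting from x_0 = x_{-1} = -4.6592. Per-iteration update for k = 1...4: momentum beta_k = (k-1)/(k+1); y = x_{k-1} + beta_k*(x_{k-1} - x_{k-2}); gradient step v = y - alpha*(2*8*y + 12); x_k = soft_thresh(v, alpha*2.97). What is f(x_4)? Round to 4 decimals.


FISTA on f(x) = 8*x^2 + 12*x + 2.97*|x|
L = 16, alpha = 0.0347
Iteration 1: beta = 0.0, y = -4.6592 + 0.0*(-4.6592 + 4.6592) = -4.6592
  grad(y) = -62.5472, v = y - alpha*grad = -2.4888
  prox(v) = soft_thresh(-2.4888, 0.1031) = -2.3858
Iteration 2: beta = 0.3333, y = -2.3858 + 0.3333*(-2.3858 + 4.6592) = -1.6279
  grad(y) = -14.047, v = y - alpha*grad = -1.1405
  prox(v) = soft_thresh(-1.1405, 0.1031) = -1.0374
Iteration 3: beta = 0.5, y = -1.0374 + 0.5*(-1.0374 + 2.3858) = -0.3633
  grad(y) = 6.1873, v = y - alpha*grad = -0.578
  prox(v) = soft_thresh(-0.578, 0.1031) = -0.4749
Iteration 4: beta = 0.6, y = -0.4749 + 0.6*(-0.4749 + 1.0374) = -0.1374
  grad(y) = 9.8012, v = y - alpha*grad = -0.4775
  prox(v) = soft_thresh(-0.4775, 0.1031) = -0.3745
f(x_4) = 8*(-0.3745)^2 + 12*(-0.3745) + 2.97*|-0.3745| = -2.2596


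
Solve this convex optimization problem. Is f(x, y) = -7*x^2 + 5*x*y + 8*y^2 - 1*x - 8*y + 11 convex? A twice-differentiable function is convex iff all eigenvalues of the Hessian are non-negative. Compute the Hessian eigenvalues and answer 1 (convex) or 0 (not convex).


The Hessian of f(x,y) = -7*x^2 + 5*x*y + 8*y^2 - 1*x - 8*y + 11 is:
H = [[-14, 5], [5, 16]]
Trace = -14 + 16 = 2
Determinant = -14*16 - (5)^2 = -249
Discriminant = (2)^2 - 4*-249 = 1000.0
Eigenvalues: lambda_1 = -14.8114, lambda_2 = 16.8114
The function is not convex.

0


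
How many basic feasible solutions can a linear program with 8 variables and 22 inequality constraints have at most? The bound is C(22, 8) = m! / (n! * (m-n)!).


Each vertex corresponds to some choice of n active constraints out of m, so the number of vertices is at most C(m, n) = m! / (n!(m-n)!).
m = 22, n = 8
Numerator: 22 * 21 * 20 * 19 * 18 * 17 * 16 * 15
Denominator: 8! = 40320
C(22, 8) = 319770


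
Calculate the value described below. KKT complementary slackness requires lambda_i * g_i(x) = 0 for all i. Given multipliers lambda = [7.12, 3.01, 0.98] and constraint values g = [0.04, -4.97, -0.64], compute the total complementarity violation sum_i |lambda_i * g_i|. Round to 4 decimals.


KKT complementary slackness check:
lambda_1 * g_1 = 7.12 * 0.04 = 0.2848
lambda_2 * g_2 = 3.01 * -4.97 = -14.9597
lambda_3 * g_3 = 0.98 * -0.64 = -0.6272
Total violation = 0.2848 + 14.9597 + 0.6272 = 15.8717


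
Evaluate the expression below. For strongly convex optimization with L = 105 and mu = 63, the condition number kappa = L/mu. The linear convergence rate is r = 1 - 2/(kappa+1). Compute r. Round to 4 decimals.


Step 1: Compute the condition number.
kappa = L/mu = 105/63 = 1.6667
Step 2: Compute the convergence rate.
r = 1 - 2/(kappa + 1) = 1 - 2*mu/(L + mu) = (L - mu)/(L + mu) = 42/168 = 0.25


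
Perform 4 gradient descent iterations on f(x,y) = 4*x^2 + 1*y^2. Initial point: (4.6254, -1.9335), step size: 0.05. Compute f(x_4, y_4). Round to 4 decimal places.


Gradient descent on f(x,y) = 4*x^2 + 1*y^2.
Starting point: (4.6254, -1.9335), alpha = 0.05
Step 1: grad_x = 2*4*4.6254 = 37.0032, grad_y = 2*1*-1.9335 = -3.867
  x_1 = 4.6254 - 0.05*37.0032 = 2.7752
  y_1 = -1.9335 - 0.05*-3.867 = -1.7402
Step 2: grad_x = 2*4*2.7752 = 22.2019, grad_y = 2*1*-1.7402 = -3.4803
  x_2 = 2.7752 - 0.05*22.2019 = 1.6651
  y_2 = -1.7402 - 0.05*-3.4803 = -1.5661
Step 3: grad_x = 2*4*1.6651 = 13.3212, grad_y = 2*1*-1.5661 = -3.1323
  x_3 = 1.6651 - 0.05*13.3212 = 0.9991
  y_3 = -1.5661 - 0.05*-3.1323 = -1.4095
Step 4: grad_x = 2*4*0.9991 = 7.9927, grad_y = 2*1*-1.4095 = -2.819
  x_4 = 0.9991 - 0.05*7.9927 = 0.5995
  y_4 = -1.4095 - 0.05*-2.819 = -1.2686
f(0.5995, -1.2686) = 4*0.5995^2 + 1*(-1.2686)^2 = 3.0466


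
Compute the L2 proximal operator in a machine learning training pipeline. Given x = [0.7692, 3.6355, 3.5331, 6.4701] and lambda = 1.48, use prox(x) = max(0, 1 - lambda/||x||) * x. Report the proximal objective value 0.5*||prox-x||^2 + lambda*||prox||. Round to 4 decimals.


Step 1: Compute ||x||.
||x|| = 8.2555
Step 2: Compute scaling factor.
scale = max(0, 1 - 1.48/8.2555) = 0.8207
Step 3: prox(x) = [0.6313, 2.9837, 2.8997, 5.3102]
||prox(x)|| = 6.7755
Step 4: Proximal objective.
0.5*||prox-x||^2 = 1.0952
lambda*||prox|| = 10.0277
Total = 11.123


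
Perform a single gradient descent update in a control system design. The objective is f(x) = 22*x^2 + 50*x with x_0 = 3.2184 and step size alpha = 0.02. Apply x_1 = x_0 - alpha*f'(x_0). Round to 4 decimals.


We compute the gradient at x_0 and apply the update.
f'(x) = 44*x + 50
f'(3.2184) = 44*3.2184 + 50 = 191.6096
x_1 = 3.2184 - 0.02*191.6096 = -0.6138


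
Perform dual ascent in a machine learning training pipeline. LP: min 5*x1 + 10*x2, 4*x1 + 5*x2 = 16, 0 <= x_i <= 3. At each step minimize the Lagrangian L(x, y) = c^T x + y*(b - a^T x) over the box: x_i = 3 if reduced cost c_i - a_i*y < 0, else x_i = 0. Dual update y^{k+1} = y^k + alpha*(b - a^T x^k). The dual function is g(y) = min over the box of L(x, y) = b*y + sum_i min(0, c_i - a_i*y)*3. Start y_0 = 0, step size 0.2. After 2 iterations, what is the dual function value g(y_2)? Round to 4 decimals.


Dual ascent for LP: min 5*x1 + 10*x2, 4*x1 + 5*x2 = 16, 0 <= x_i <= 3
Step 1: y^k = 0.0, reduced costs: (5.0, 10.0)
  x^k = (0.0, 0.0), subgradient = b - a^T x = 16.0
  y^{k+1} = 0.0 + 0.2*16.0 = 3.2
Step 2: y^k = 3.2, reduced costs: (-7.8, -6.0)
  x^k = (3.0, 3.0), subgradient = b - a^T x = -11.0
  y^{k+1} = 3.2 + 0.2*-11.0 = 1.0
Dual objective at y_2 = 1.0: reduced costs (1.0, 5.0), box minimizer x = (0.0, 0.0)
g(y_2) = b*y + (c1 - a1*y)*x1 + (c2 - a2*y)*x2 = 16*1.0 + 1.0*0.0 + 5.0*0.0 = 16.0 + 0.0 + 0.0 = 16.0


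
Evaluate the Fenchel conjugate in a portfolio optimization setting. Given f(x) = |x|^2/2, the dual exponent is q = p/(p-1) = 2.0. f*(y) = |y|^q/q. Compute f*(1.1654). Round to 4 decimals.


The conjugate exponent q satisfies 1/p + 1/q = 1.
p = 2, so q = 2/(2 - 1) = 2.0
|y|^q = 1.1654^2.0 = 1.3582
f*(1.1654) = 1.3582 / 2.0 = 0.6791


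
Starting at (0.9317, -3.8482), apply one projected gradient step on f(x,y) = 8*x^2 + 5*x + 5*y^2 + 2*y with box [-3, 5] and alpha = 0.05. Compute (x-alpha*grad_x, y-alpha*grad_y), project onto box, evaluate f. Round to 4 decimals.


Step 1: Compute gradient at (0.9317, -3.8482).
grad_x = 2*8*0.9317 + 5 = 19.9072
grad_y = 2*5*-3.8482 + 2 = -36.482
Step 2: Gradient step.
x_raw = 0.9317 - 0.05*19.9072 = -0.0637
y_raw = -3.8482 - 0.05*-36.482 = -2.0241
Step 3: Project onto [-3, 5].
x_proj = clip(-0.0637) = -0.0637
y_proj = clip(-2.0241) = -2.0241
Step 4: Evaluate f.
f(-0.0637, -2.0241) = 16.1508


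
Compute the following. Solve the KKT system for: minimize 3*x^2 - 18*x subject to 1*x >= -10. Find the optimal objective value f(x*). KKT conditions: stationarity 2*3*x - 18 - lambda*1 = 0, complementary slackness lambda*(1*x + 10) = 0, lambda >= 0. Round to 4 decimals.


Step 1: Try lambda = 0 (constraint inactive).
Stationarity: 2*3*x - 18 = 0
x* = 18/(2*3) = 3.0
Check constraint: 1*3.0 = 3.0 >= -10 -- satisfied.
Step 2: Compute optimal value.
f(x*) = 3*3.0^2 - 18*3.0 = -27.0


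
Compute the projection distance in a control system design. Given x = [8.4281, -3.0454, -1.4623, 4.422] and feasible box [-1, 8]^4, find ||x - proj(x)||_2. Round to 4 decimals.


Project each component onto [-1, 8].
clip(8.4281) = 8.0, clip(-3.0454) = -1.0, clip(-1.4623) = -1.0, clip(4.422) = 4.422
Projection = [8.0, -1.0, -1.0, 4.422]
Squared diffs: [0.1833, 4.1837, 0.2137, 0.0]
Distance = sqrt(4.5807) = 2.1402


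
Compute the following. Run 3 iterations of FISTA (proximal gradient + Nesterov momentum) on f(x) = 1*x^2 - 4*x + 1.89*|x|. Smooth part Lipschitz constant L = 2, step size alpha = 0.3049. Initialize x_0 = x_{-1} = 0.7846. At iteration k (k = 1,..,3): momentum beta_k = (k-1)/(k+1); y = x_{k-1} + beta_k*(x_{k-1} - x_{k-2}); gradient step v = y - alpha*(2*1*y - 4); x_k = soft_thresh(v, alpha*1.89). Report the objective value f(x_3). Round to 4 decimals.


FISTA on f(x) = 1*x^2 - 4*x + 1.89*|x|
L = 2, alpha = 0.3049
Iteration 1: beta = 0.0, y = 0.7846 + 0.0*(0.7846 - 0.7846) = 0.7846
  grad(y) = -2.4308, v = y - alpha*grad = 1.5258
  prox(v) = soft_thresh(1.5258, 0.5763) = 0.9495
Iteration 2: beta = 0.3333, y = 0.9495 + 0.3333*(0.9495 - 0.7846) = 1.0045
  grad(y) = -1.9911, v = y - alpha*grad = 1.6115
  prox(v) = soft_thresh(1.6115, 0.5763) = 1.0353
Iteration 3: beta = 0.5, y = 1.0353 + 0.5*(1.0353 - 0.9495) = 1.0782
  grad(y) = -1.8437, v = y - alpha*grad = 1.6403
  prox(v) = soft_thresh(1.6403, 0.5763) = 1.064
f(x_3) = 1*1.064^2 - 4*1.064 + 1.89*|1.064| = -1.1129


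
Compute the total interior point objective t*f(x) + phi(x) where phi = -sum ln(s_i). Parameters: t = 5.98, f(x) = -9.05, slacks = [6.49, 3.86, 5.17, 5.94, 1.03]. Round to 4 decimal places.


Step 1: Compute log-barrier.
ln values: [1.8703, 1.3507, 1.6429, 1.7817, 0.0296]
phi = -(1.8703 + 1.3507 + 1.6429 + 1.7817 + 0.0296) = -6.6751
Step 2: Compute augmented objective.
t*f(x) = 5.98*-9.05 = -54.119
Total = -54.119 - 6.6751 = -60.7941


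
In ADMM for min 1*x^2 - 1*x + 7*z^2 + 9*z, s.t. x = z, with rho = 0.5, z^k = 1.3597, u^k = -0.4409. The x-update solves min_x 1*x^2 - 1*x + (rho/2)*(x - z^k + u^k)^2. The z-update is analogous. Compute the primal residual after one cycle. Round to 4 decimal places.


ADMM iteration with rho = 0.5, z^k = 1.3597, u^k = -0.4409
Step 1: x-update.
Minimize 1*x^2 - 1*x + (0.5/2)*(x - 1.3597 - 0.4409)^2
FOC: (2*1 + 0.5)*x = 1 + 0.5*(1.3597 + 0.4409)
x^{k+1} = 0.7601
Step 2: z-update.
Minimize 7*z^2 + 9*z + (0.5/2)*(0.7601 - z - 0.4409)^2
FOC: (2*7 + 0.5)*z = -9 + 0.5*(0.7601 - 0.4409)
z^{k+1} = -0.6097
Step 3: u-update.
u^{k+1} = -0.4409 + 0.7601 + 0.6097 = 0.9289
Step 4: Primal residual = |0.7601 + 0.6097| = 1.3698


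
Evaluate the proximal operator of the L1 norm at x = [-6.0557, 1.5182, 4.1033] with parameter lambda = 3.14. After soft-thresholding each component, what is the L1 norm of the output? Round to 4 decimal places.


Soft-thresholding with lambda = 3.14:
prox(-6.0557) = sign(-6.0557)*max(|-6.0557| - 3.14, 0) = -2.9157
prox(1.5182) = sign(1.5182)*max(|1.5182| - 3.14, 0) = 0.0
prox(4.1033) = sign(4.1033)*max(|4.1033| - 3.14, 0) = 0.9633
prox(x) = [-2.9157, 0.0, 0.9633]
||prox(x)||_1 = 2.9157 + 0.0 + 0.9633 = 3.879


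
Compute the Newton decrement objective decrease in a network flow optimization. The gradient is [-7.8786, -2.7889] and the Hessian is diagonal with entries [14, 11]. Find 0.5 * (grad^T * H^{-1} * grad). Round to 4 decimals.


Step 1: H is diagonal, so H^(-1) * g = [-0.5628, -0.2535].
Step 2: g^T H^(-1) g = sum_i g_i^2 / H_ii
  = (-7.8786)^2/14 + (-2.7889)^2/11
  = 4.4337 + 0.7071 = 5.1408
Step 3: Objective decrease = 0.5 * g^T H^(-1) g = 2.5704


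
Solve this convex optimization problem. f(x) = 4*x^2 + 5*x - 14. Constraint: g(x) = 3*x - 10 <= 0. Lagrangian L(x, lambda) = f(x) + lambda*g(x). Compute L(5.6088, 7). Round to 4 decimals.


Step 1: Evaluate f(x).
f(5.6088) = 4*5.6088^2 + 5*5.6088 - 14 = 139.8785
Step 2: Evaluate g(x).
g(5.6088) = 3*5.6088 - 10 = 6.8264
Step 3: Compute Lagrangian.
L = 139.8785 + 7*6.8264 = 187.6633


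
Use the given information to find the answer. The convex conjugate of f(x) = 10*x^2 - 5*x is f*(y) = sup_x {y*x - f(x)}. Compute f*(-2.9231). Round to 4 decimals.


f*(y) = sup_x {y*x - a*x^2 - b*x} = sup_x {(y-b)*x - a*x^2}
FOC: (y - b) - 2a*x = 0 => x* = (y - b)/(2a)
x* = (-2.9231 + 5)/(2*10) = 0.1038
f*(-2.9231) = (y-b)^2/(4a) = (-2.9231 + 5)^2/(4*10)
= 4.3135/40 = 0.1078


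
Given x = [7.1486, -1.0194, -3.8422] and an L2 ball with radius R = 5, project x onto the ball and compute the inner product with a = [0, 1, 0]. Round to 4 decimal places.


Step 1: Compute ||x|| (intermediates to 6 decimals).
||x|| = sqrt(7.1486^2 + (-1.0194)^2 + (-3.8422)^2) = 8.179496
Step 2: Project.
Since ||x|| > R, scale = R/||x|| = 5/8.179496 = 0.611285, proj(x) = scale * x
proj(x) = [4.369832, -0.623144, -2.348679]
Step 3: Dot product.
a^T * proj(x) = 0*4.369832 + 1*(-0.623144) + 0*(-2.348679) = -0.6231


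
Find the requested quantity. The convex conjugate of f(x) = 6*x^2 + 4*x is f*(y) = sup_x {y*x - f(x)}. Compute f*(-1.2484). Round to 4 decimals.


f*(y) = sup_x {y*x - a*x^2 - b*x} = sup_x {(y-b)*x - a*x^2}
FOC: (y - b) - 2a*x = 0 => x* = (y - b)/(2a)
x* = (-1.2484 - 4)/(2*6) = -0.4374
f*(-1.2484) = (y-b)^2/(4a) = (-1.2484 - 4)^2/(4*6)
= 27.5457/24 = 1.1477


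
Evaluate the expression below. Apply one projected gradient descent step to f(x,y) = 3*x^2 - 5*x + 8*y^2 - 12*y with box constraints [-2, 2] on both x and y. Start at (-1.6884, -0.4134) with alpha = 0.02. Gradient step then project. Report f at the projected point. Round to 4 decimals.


Step 1: Compute gradient at (-1.6884, -0.4134).
grad_x = 2*3*-1.6884 - 5 = -15.1304
grad_y = 2*8*-0.4134 - 12 = -18.6144
Step 2: Gradient step.
x_raw = -1.6884 - 0.02*-15.1304 = -1.3858
y_raw = -0.4134 - 0.02*-18.6144 = -0.0411
Step 3: Project onto [-2, 2].
x_proj = clip(-1.3858) = -1.3858
y_proj = clip(-0.0411) = -0.0411
Step 4: Evaluate f.
f(-1.3858, -0.0411) = 13.1971


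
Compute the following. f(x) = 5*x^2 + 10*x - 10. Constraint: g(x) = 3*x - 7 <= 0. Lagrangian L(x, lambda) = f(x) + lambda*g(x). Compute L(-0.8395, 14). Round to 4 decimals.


Step 1: Evaluate f(x).
f(-0.8395) = 5*(-0.8395)^2 + 10*(-0.8395) - 10 = -14.8712
Step 2: Evaluate g(x).
g(-0.8395) = 3*-0.8395 - 7 = -9.5185
Step 3: Compute Lagrangian.
L = -14.8712 + 14*-9.5185 = -148.1302


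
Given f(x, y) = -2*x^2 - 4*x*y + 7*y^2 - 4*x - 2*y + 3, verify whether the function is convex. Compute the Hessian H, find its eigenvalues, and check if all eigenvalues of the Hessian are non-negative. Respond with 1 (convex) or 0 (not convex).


The Hessian of f(x,y) = -2*x^2 - 4*x*y + 7*y^2 - 4*x - 2*y + 3 is:
H = [[-4, -4], [-4, 14]]
Trace = -4 + 14 = 10
Determinant = -4*14 - (-4)^2 = -72
Discriminant = (10)^2 - 4*-72 = 388.0
Eigenvalues: lambda_1 = -4.8489, lambda_2 = 14.8489
The function is not convex.

0


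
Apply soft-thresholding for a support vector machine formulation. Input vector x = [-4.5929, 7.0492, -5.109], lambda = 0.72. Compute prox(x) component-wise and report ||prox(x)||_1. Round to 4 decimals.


Soft-thresholding with lambda = 0.72:
prox(-4.5929) = sign(-4.5929)*max(|-4.5929| - 0.72, 0) = -3.8729
prox(7.0492) = sign(7.0492)*max(|7.0492| - 0.72, 0) = 6.3292
prox(-5.109) = sign(-5.109)*max(|-5.109| - 0.72, 0) = -4.389
prox(x) = [-3.8729, 6.3292, -4.389]
||prox(x)||_1 = 3.8729 + 6.3292 + 4.389 = 14.5911


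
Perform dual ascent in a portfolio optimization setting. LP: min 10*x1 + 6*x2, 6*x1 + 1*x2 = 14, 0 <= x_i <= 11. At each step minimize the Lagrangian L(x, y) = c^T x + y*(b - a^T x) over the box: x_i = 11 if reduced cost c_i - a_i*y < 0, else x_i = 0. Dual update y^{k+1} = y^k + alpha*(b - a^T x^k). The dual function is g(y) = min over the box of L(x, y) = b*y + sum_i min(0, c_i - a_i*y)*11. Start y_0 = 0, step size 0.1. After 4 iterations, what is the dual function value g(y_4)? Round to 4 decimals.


Dual ascent for LP: min 10*x1 + 6*x2, 6*x1 + 1*x2 = 14, 0 <= x_i <= 11
Step 1: y^k = 0.0, reduced costs: (10.0, 6.0)
  x^k = (0.0, 0.0), subgradient = b - a^T x = 14.0
  y^{k+1} = 0.0 + 0.1*14.0 = 1.4
Step 2: y^k = 1.4, reduced costs: (1.6, 4.6)
  x^k = (0.0, 0.0), subgradient = b - a^T x = 14.0
  y^{k+1} = 1.4 + 0.1*14.0 = 2.8
Step 3: y^k = 2.8, reduced costs: (-6.8, 3.2)
  x^k = (11.0, 0.0), subgradient = b - a^T x = -52.0
  y^{k+1} = 2.8 + 0.1*-52.0 = -2.4
Step 4: y^k = -2.4, reduced costs: (24.4, 8.4)
  x^k = (0.0, 0.0), subgradient = b - a^T x = 14.0
  y^{k+1} = -2.4 + 0.1*14.0 = -1.0
Dual objective at y_4 = -1.0: reduced costs (16.0, 7.0), box minimizer x = (0.0, 0.0)
g(y_4) = b*y + (c1 - a1*y)*x1 + (c2 - a2*y)*x2 = 14*(-1.0) + 16.0*0.0 + 7.0*0.0 = -14.0 + 0.0 + 0.0 = -14.0


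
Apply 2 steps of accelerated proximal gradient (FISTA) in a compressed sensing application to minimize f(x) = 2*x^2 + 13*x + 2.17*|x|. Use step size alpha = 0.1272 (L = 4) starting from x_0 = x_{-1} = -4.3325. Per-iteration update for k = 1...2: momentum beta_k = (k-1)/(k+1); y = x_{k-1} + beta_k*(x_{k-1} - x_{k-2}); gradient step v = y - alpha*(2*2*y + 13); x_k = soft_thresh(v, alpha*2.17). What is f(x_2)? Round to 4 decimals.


FISTA on f(x) = 2*x^2 + 13*x + 2.17*|x|
L = 4, alpha = 0.1272
Iteration 1: beta = 0.0, y = -4.3325 + 0.0*(-4.3325 + 4.3325) = -4.3325
  grad(y) = -4.33, v = y - alpha*grad = -3.7817
  prox(v) = soft_thresh(-3.7817, 0.276) = -3.5057
Iteration 2: beta = 0.3333, y = -3.5057 + 0.3333*(-3.5057 + 4.3325) = -3.2301
  grad(y) = 0.0796, v = y - alpha*grad = -3.2402
  prox(v) = soft_thresh(-3.2402, 0.276) = -2.9642
f(x_2) = 2*(-2.9642)^2 + 13*(-2.9642) + 2.17*|-2.9642| = -14.5293


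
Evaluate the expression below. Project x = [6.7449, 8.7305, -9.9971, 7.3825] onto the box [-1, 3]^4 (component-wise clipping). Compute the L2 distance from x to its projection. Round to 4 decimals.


Project each component onto [-1, 3].
clip(6.7449) = 3.0, clip(8.7305) = 3.0, clip(-9.9971) = -1.0, clip(7.3825) = 3.0
Projection = [3.0, 3.0, -1.0, 3.0]
Squared diffs: [14.0243, 32.8386, 80.9478, 19.2063]
Distance = sqrt(147.017) = 12.1251


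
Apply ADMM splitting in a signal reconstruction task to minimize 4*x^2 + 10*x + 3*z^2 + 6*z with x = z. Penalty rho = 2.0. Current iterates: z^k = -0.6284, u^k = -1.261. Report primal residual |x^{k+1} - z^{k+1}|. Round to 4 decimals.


ADMM iteration with rho = 2.0, z^k = -0.6284, u^k = -1.261
Step 1: x-update.
Minimize 4*x^2 + 10*x + (2.0/2)*(x + 0.6284 - 1.261)^2
FOC: (2*4 + 2.0)*x = -10 + 2.0*(-0.6284 + 1.261)
x^{k+1} = -0.8735
Step 2: z-update.
Minimize 3*z^2 + 6*z + (2.0/2)*(-0.8735 - z - 1.261)^2
FOC: (2*3 + 2.0)*z = -6 + 2.0*(-0.8735 - 1.261)
z^{k+1} = -1.2836
Step 3: u-update.
u^{k+1} = -1.261 - 0.8735 + 1.2836 = -0.8509
Step 4: Primal residual = |-0.8735 + 1.2836| = 0.4101


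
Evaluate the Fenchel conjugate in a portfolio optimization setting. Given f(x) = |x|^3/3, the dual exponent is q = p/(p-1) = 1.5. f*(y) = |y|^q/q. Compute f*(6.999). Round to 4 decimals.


The conjugate exponent q satisfies 1/p + 1/q = 1.
p = 3, so q = 3/(3 - 1) = 1.5
|y|^q = 6.999^1.5 = 18.5163
f*(6.999) = 18.5163 / 1.5 = 12.3442


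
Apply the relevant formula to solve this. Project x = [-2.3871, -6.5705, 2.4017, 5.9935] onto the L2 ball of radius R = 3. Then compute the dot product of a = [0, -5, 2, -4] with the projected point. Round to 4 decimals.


Step 1: Compute ||x|| (intermediates to 6 decimals).
||x|| = sqrt((-2.3871)^2 + (-6.5705)^2 + 2.4017^2 + 5.9935^2) = 9.516298
Step 2: Project.
Since ||x|| > R, scale = R/||x|| = 3/9.516298 = 0.315249, proj(x) = scale * x
proj(x) = [-0.752531, -2.071344, 0.757134, 1.889445]
Step 3: Dot product.
a^T * proj(x) = 0*(-0.752531) - 5*(-2.071344) + 2*0.757134 - 4*1.889445 = 4.3132


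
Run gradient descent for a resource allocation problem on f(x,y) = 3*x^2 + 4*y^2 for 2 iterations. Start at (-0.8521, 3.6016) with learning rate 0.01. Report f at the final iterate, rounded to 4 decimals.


Gradient descent on f(x,y) = 3*x^2 + 4*y^2.
Starting point: (-0.8521, 3.6016), alpha = 0.01
Step 1: grad_x = 2*3*-0.8521 = -5.1126, grad_y = 2*4*3.6016 = 28.8128
  x_1 = -0.8521 - 0.01*-5.1126 = -0.801
  y_1 = 3.6016 - 0.01*28.8128 = 3.3135
Step 2: grad_x = 2*3*-0.801 = -4.8058, grad_y = 2*4*3.3135 = 26.5078
  x_2 = -0.801 - 0.01*-4.8058 = -0.7529
  y_2 = 3.3135 - 0.01*26.5078 = 3.0484
f(-0.7529, 3.0484) = 3*(-0.7529)^2 + 4*3.0484^2 = 38.8715


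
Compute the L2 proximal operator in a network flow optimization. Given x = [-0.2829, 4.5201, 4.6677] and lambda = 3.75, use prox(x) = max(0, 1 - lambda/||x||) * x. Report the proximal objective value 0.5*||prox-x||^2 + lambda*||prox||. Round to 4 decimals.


Step 1: Compute ||x||.
||x|| = 6.5037
Step 2: Compute scaling factor.
scale = max(0, 1 - 3.75/6.5037) = 0.4234
Step 3: prox(x) = [-0.1198, 1.9139, 1.9763]
||prox(x)|| = 2.7537
Step 4: Proximal objective.
0.5*||prox-x||^2 = 7.0313
lambda*||prox|| = 10.3264
Total = 17.3578


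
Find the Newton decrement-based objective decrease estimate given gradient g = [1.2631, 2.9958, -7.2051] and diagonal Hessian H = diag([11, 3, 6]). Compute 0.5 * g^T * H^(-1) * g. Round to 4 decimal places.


Step 1: H is diagonal, so H^(-1) * g = [0.1148, 0.9986, -1.2009].
Step 2: g^T H^(-1) g = sum_i g_i^2 / H_ii
  = (1.2631)^2/11 + (2.9958)^2/3 + (-7.2051)^2/6
  = 0.145 + 2.9916 + 8.6522 = 11.7889
Step 3: Objective decrease = 0.5 * g^T H^(-1) g = 5.8944


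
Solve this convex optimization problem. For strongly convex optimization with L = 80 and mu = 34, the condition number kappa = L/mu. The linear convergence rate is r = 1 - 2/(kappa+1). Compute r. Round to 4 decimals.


Step 1: Compute the condition number.
kappa = L/mu = 80/34 = 2.3529
Step 2: Compute the convergence rate.
r = 1 - 2/(kappa + 1) = 1 - 2*mu/(L + mu) = (L - mu)/(L + mu) = 46/114 = 0.4035


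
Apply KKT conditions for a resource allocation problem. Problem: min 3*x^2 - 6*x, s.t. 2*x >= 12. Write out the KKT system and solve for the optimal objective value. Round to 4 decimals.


Step 1: Try lambda = 0 (constraint inactive).
x_unc = 6/(2*3) = 1.0
Check: 2*1.0 = 2.0 < 12 -- violated!
Step 2: Constraint must be active: 2*x = 12
x* = 12/2 = 6.0
lambda = (2*3*6.0 - 6)/2 = 15.0
Step 3: Compute optimal value.
f(x*) = 3*6.0^2 - 6*6.0 = 72.0


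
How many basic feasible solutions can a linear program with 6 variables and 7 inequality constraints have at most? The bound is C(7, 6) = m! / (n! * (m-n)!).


Each vertex corresponds to some choice of n active constraints out of m, so the number of vertices is at most C(m, n) = m! / (n!(m-n)!).
m = 7, n = 6
Numerator: 7 * 6 * 5 * 4 * 3 * 2
Denominator: 6! = 720
C(7, 6) = 7


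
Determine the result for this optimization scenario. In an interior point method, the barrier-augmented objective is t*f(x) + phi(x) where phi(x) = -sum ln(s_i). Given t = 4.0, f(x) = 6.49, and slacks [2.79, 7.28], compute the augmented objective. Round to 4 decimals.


Step 1: Compute log-barrier.
ln values: [1.026, 1.9851]
phi = -(1.026 + 1.9851) = -3.0112
Step 2: Compute augmented objective.
t*f(x) = 4.0*6.49 = 25.96
Total = 25.96 - 3.0112 = 22.9488


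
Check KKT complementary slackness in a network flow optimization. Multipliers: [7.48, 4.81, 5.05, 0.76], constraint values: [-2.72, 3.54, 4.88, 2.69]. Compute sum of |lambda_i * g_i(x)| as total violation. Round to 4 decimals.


KKT complementary slackness check:
lambda_1 * g_1 = 7.48 * -2.72 = -20.3456
lambda_2 * g_2 = 4.81 * 3.54 = 17.0274
lambda_3 * g_3 = 5.05 * 4.88 = 24.644
lambda_4 * g_4 = 0.76 * 2.69 = 2.0444
Total violation = 20.3456 + 17.0274 + 24.644 + 2.0444 = 64.0614


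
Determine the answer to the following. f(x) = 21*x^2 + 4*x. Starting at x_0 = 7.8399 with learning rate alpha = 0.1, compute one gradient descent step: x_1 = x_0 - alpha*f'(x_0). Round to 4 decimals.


We compute the gradient at x_0 and apply the update.
f'(x) = 42*x + 4
f'(7.8399) = 42*7.8399 + 4 = 333.2758
x_1 = 7.8399 - 0.1*333.2758 = -25.4877


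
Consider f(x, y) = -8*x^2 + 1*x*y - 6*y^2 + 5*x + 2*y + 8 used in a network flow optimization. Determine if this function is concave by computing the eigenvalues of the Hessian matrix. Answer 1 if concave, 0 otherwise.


The Hessian of f(x,y) = -8*x^2 + 1*x*y - 6*y^2 + 5*x + 2*y + 8 is:
H = [[-16, 1], [1, -12]]
Trace = -16 - 12 = -28
Determinant = -16*-12 - (1)^2 = 191
Discriminant = (-28)^2 - 4*191 = 20.0
Eigenvalues: lambda_1 = -16.2361, lambda_2 = -11.7639
The function is concave.

1
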